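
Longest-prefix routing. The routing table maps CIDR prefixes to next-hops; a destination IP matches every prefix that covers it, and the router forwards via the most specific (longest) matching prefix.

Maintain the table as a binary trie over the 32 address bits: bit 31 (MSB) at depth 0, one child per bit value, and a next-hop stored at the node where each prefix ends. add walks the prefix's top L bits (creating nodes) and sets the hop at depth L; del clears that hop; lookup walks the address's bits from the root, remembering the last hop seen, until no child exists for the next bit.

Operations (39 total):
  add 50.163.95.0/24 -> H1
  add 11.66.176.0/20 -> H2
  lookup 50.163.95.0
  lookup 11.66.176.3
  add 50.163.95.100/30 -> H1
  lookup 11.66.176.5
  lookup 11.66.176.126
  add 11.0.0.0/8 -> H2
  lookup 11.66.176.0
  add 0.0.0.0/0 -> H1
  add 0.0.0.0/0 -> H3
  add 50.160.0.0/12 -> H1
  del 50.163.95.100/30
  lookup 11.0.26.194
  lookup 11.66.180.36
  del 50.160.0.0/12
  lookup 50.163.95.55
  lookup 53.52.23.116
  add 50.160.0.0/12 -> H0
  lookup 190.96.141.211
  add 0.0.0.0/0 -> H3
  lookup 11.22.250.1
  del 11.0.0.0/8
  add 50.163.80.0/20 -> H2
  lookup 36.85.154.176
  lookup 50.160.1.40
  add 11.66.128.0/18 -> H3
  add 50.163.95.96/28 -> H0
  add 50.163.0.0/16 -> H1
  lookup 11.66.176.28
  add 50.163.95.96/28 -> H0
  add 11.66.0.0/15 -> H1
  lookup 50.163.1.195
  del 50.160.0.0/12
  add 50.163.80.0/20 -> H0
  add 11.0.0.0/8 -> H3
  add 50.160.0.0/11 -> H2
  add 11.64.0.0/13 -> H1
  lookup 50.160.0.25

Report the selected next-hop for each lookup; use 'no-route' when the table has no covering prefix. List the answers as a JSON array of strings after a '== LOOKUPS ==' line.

Trace:
  add 50.163.95.0/24 -> H1 at depth 24
  add 11.66.176.0/20 -> H2 at depth 20
  ? 50.163.95.0  path d0:-→d1:-→d2:-→d3:-→d4:-→d5:-→d6:-→d7:-→d8:-→d9:-→d10:-→d11:-→d12:-→d13:-→d14:-→d15:-→d16:-→d17:-→d18:-→d19:-→d20:-→d21:-→d22:-→d23:-→d24:H1  best=H1
  ? 11.66.176.3  path d0:-→d1:-→d2:-→d3:-→d4:-→d5:-→d6:-→d7:-→d8:-→d9:-→d10:-→d11:-→d12:-→d13:-→d14:-→d15:-→d16:-→d17:-→d18:-→d19:-→d20:H2  best=H2
  add 50.163.95.100/30 -> H1 at depth 30
  ? 11.66.176.5  path d0:-→d1:-→d2:-→d3:-→d4:-→d5:-→d6:-→d7:-→d8:-→d9:-→d10:-→d11:-→d12:-→d13:-→d14:-→d15:-→d16:-→d17:-→d18:-→d19:-→d20:H2  best=H2
  ? 11.66.176.126  path d0:-→d1:-→d2:-→d3:-→d4:-→d5:-→d6:-→d7:-→d8:-→d9:-→d10:-→d11:-→d12:-→d13:-→d14:-→d15:-→d16:-→d17:-→d18:-→d19:-→d20:H2  best=H2
  add 11.0.0.0/8 -> H2 at depth 8
  ? 11.66.176.0  path d0:-→d1:-→d2:-→d3:-→d4:-→d5:-→d6:-→d7:-→d8:H2→d9:-→d10:-→d11:-→d12:-→d13:-→d14:-→d15:-→d16:-→d17:-→d18:-→d19:-→d20:H2  best=H2
  add 0.0.0.0/0 -> H1 at depth 0
  add 0.0.0.0/0 -> H3 at depth 0
  add 50.160.0.0/12 -> H1 at depth 12
  - 50.163.95.100/30 clear@30
  ? 11.0.26.194  path d0:H3→d1:-→d2:-→d3:-→d4:-→d5:-→d6:-→d7:-→d8:H2→d9:-  best=H2
  ? 11.66.180.36  path d0:H3→d1:-→d2:-→d3:-→d4:-→d5:-→d6:-→d7:-→d8:H2→d9:-→d10:-→d11:-→d12:-→d13:-→d14:-→d15:-→d16:-→d17:-→d18:-→d19:-→d20:H2  best=H2
  - 50.160.0.0/12 clear@12
  ? 50.163.95.55  path d0:H3→d1:-→d2:-→d3:-→d4:-→d5:-→d6:-→d7:-→d8:-→d9:-→d10:-→d11:-→d12:-→d13:-→d14:-→d15:-→d16:-→d17:-→d18:-→d19:-→d20:-→d21:-→d22:-→d23:-→d24:H1→d25:-  best=H1
  ? 53.52.23.116  path d0:H3→d1:-→d2:-→d3:-→d4:-→d5:-  best=H3
  add 50.160.0.0/12 -> H0 at depth 12
  ? 190.96.141.211  path d0:H3  best=H3
  add 0.0.0.0/0 -> H3 at depth 0
  ? 11.22.250.1  path d0:H3→d1:-→d2:-→d3:-→d4:-→d5:-→d6:-→d7:-→d8:H2→d9:-  best=H2
  - 11.0.0.0/8 clear@8
  add 50.163.80.0/20 -> H2 at depth 20
  ? 36.85.154.176  path d0:H3→d1:-→d2:-→d3:-  best=H3
  ? 50.160.1.40  path d0:H3→d1:-→d2:-→d3:-→d4:-→d5:-→d6:-→d7:-→d8:-→d9:-→d10:-→d11:-→d12:H0→d13:-→d14:-  best=H0
  add 11.66.128.0/18 -> H3 at depth 18
  add 50.163.95.96/28 -> H0 at depth 28
  add 50.163.0.0/16 -> H1 at depth 16
  ? 11.66.176.28  path d0:H3→d1:-→d2:-→d3:-→d4:-→d5:-→d6:-→d7:-→d8:-→d9:-→d10:-→d11:-→d12:-→d13:-→d14:-→d15:-→d16:-→d17:-→d18:H3→d19:-→d20:H2  best=H2
  add 50.163.95.96/28 -> H0 at depth 28
  add 11.66.0.0/15 -> H1 at depth 15
  ? 50.163.1.195  path d0:H3→d1:-→d2:-→d3:-→d4:-→d5:-→d6:-→d7:-→d8:-→d9:-→d10:-→d11:-→d12:H0→d13:-→d14:-→d15:-→d16:H1→d17:-  best=H1
  - 50.160.0.0/12 clear@12
  add 50.163.80.0/20 -> H0 at depth 20
  add 11.0.0.0/8 -> H3 at depth 8
  add 50.160.0.0/11 -> H2 at depth 11
  add 11.64.0.0/13 -> H1 at depth 13
  ? 50.160.0.25  path d0:H3→d1:-→d2:-→d3:-→d4:-→d5:-→d6:-→d7:-→d8:-→d9:-→d10:-→d11:H2→d12:-→d13:-→d14:-  best=H2

== LOOKUPS ==
["H1","H2","H2","H2","H2","H2","H2","H1","H3","H3","H2","H3","H0","H2","H1","H2"]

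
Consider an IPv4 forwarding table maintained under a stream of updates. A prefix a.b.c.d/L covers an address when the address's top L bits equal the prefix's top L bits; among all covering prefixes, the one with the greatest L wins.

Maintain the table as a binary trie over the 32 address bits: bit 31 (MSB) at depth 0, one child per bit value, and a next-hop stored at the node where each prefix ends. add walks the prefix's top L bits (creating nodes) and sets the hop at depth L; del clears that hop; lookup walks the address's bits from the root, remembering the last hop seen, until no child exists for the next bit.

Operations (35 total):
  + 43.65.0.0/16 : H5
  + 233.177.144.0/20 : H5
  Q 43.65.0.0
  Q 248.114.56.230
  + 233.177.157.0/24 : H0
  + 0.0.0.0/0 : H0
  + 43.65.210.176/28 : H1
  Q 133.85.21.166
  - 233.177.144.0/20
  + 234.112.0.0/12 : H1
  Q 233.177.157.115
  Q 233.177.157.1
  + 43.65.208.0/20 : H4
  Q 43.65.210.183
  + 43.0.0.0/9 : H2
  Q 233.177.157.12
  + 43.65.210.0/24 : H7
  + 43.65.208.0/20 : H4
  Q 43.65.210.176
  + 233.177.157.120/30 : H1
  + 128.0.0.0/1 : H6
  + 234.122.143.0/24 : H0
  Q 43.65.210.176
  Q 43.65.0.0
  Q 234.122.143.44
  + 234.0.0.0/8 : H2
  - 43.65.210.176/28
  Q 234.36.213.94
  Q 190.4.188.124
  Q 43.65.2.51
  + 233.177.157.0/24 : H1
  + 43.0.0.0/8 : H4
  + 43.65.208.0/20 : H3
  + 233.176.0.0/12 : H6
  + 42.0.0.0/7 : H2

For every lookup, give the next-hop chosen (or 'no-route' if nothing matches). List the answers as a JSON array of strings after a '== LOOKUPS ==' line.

Trace:
  + 43.65.0.0/16 (H5) depth=16
  + 233.177.144.0/20 (H5) depth=20
  ? 43.65.0.0  path d0:-→d1:-→d2:-→d3:-→d4:-→d5:-→d6:-→d7:-→d8:-→d9:-→d10:-→d11:-→d12:-→d13:-→d14:-→d15:-→d16:H5  best=H5
  ? 248.114.56.230  path d0:-→d1:-→d2:-→d3:-  best=no-route
  + 233.177.157.0/24 (H0) depth=24
  + 0.0.0.0/0 (H0) depth=0
  + 43.65.210.176/28 (H1) depth=28
  ? 133.85.21.166  path d0:H0→d1:-  best=H0
  del 233.177.144.0/20 (clear depth 20)
  + 234.112.0.0/12 (H1) depth=12
  ? 233.177.157.115  path d0:H0→d1:-→d2:-→d3:-→d4:-→d5:-→d6:-→d7:-→d8:-→d9:-→d10:-→d11:-→d12:-→d13:-→d14:-→d15:-→d16:-→d17:-→d18:-→d19:-→d20:-→d21:-→d22:-→d23:-→d24:H0  best=H0
  ? 233.177.157.1  path d0:H0→d1:-→d2:-→d3:-→d4:-→d5:-→d6:-→d7:-→d8:-→d9:-→d10:-→d11:-→d12:-→d13:-→d14:-→d15:-→d16:-→d17:-→d18:-→d19:-→d20:-→d21:-→d22:-→d23:-→d24:H0  best=H0
  + 43.65.208.0/20 (H4) depth=20
  ? 43.65.210.183  path d0:H0→d1:-→d2:-→d3:-→d4:-→d5:-→d6:-→d7:-→d8:-→d9:-→d10:-→d11:-→d12:-→d13:-→d14:-→d15:-→d16:H5→d17:-→d18:-→d19:-→d20:H4→d21:-→d22:-→d23:-→d24:-→d25:-→d26:-→d27:-→d28:H1  best=H1
  + 43.0.0.0/9 (H2) depth=9
  ? 233.177.157.12  path d0:H0→d1:-→d2:-→d3:-→d4:-→d5:-→d6:-→d7:-→d8:-→d9:-→d10:-→d11:-→d12:-→d13:-→d14:-→d15:-→d16:-→d17:-→d18:-→d19:-→d20:-→d21:-→d22:-→d23:-→d24:H0  best=H0
  + 43.65.210.0/24 (H7) depth=24
  + 43.65.208.0/20 (H4) depth=20
  ? 43.65.210.176  path d0:H0→d1:-→d2:-→d3:-→d4:-→d5:-→d6:-→d7:-→d8:-→d9:H2→d10:-→d11:-→d12:-→d13:-→d14:-→d15:-→d16:H5→d17:-→d18:-→d19:-→d20:H4→d21:-→d22:-→d23:-→d24:H7→d25:-→d26:-→d27:-→d28:H1  best=H1
  + 233.177.157.120/30 (H1) depth=30
  + 128.0.0.0/1 (H6) depth=1
  + 234.122.143.0/24 (H0) depth=24
  ? 43.65.210.176  path d0:H0→d1:-→d2:-→d3:-→d4:-→d5:-→d6:-→d7:-→d8:-→d9:H2→d10:-→d11:-→d12:-→d13:-→d14:-→d15:-→d16:H5→d17:-→d18:-→d19:-→d20:H4→d21:-→d22:-→d23:-→d24:H7→d25:-→d26:-→d27:-→d28:H1  best=H1
  ? 43.65.0.0  path d0:H0→d1:-→d2:-→d3:-→d4:-→d5:-→d6:-→d7:-→d8:-→d9:H2→d10:-→d11:-→d12:-→d13:-→d14:-→d15:-→d16:H5  best=H5
  ? 234.122.143.44  path d0:H0→d1:H6→d2:-→d3:-→d4:-→d5:-→d6:-→d7:-→d8:-→d9:-→d10:-→d11:-→d12:H1→d13:-→d14:-→d15:-→d16:-→d17:-→d18:-→d19:-→d20:-→d21:-→d22:-→d23:-→d24:H0  best=H0
  + 234.0.0.0/8 (H2) depth=8
  del 43.65.210.176/28 (clear depth 28)
  ? 234.36.213.94  path d0:H0→d1:H6→d2:-→d3:-→d4:-→d5:-→d6:-→d7:-→d8:H2→d9:-  best=H2
  ? 190.4.188.124  path d0:H0→d1:H6  best=H6
  ? 43.65.2.51  path d0:H0→d1:-→d2:-→d3:-→d4:-→d5:-→d6:-→d7:-→d8:-→d9:H2→d10:-→d11:-→d12:-→d13:-→d14:-→d15:-→d16:H5  best=H5
  + 233.177.157.0/24 (H1) depth=24
  + 43.0.0.0/8 (H4) depth=8
  + 43.65.208.0/20 (H3) depth=20
  + 233.176.0.0/12 (H6) depth=12
  + 42.0.0.0/7 (H2) depth=7

== LOOKUPS ==
["H5","no-route","H0","H0","H0","H1","H0","H1","H1","H5","H0","H2","H6","H5"]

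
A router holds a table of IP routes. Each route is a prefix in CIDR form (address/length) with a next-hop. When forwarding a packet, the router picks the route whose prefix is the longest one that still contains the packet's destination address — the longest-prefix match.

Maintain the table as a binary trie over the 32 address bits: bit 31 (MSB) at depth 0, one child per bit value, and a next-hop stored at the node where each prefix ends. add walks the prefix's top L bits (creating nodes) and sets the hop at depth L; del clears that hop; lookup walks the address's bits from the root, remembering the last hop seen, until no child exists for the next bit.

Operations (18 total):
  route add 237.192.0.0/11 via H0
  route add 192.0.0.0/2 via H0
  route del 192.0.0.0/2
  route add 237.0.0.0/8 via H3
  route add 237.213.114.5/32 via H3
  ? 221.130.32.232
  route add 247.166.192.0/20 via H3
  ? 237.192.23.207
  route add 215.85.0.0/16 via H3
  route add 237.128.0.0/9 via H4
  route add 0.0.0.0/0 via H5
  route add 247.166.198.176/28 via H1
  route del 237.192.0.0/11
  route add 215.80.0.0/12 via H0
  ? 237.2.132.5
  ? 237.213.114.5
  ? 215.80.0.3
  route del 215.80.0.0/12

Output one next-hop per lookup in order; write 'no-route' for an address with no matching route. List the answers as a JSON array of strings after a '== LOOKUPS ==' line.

Process each operation:
  + 237.192.0.0/11 (H0) depth=11
  + 192.0.0.0/2 (H0) depth=2
  del 192.0.0.0/2 (clear depth 2)
  + 237.0.0.0/8 (H3) depth=8
  + 237.213.114.5/32 (H3) depth=32
  ? 221.130.32.232  path d0:-→d1:-→d2:-  best=no-route
  + 247.166.192.0/20 (H3) depth=20
  ? 237.192.23.207  path d0:-→d1:-→d2:-→d3:-→d4:-→d5:-→d6:-→d7:-→d8:H3→d9:-→d10:-→d11:H0  best=H0
  + 215.85.0.0/16 (H3) depth=16
  + 237.128.0.0/9 (H4) depth=9
  + 0.0.0.0/0 (H5) depth=0
  + 247.166.198.176/28 (H1) depth=28
  del 237.192.0.0/11 (clear depth 11)
  + 215.80.0.0/12 (H0) depth=12
  ? 237.2.132.5  path d0:H5→d1:-→d2:-→d3:-→d4:-→d5:-→d6:-→d7:-→d8:H3  best=H3
  ? 237.213.114.5  path d0:H5→d1:-→d2:-→d3:-→d4:-→d5:-→d6:-→d7:-→d8:H3→d9:H4→d10:-→d11:-→d12:-→d13:-→d14:-→d15:-→d16:-→d17:-→d18:-→d19:-→d20:-→d21:-→d22:-→d23:-→d24:-→d25:-→d26:-→d27:-→d28:-→d29:-→d30:-→d31:-→d32:H3  best=H3
  ? 215.80.0.3  path d0:H5→d1:-→d2:-→d3:-→d4:-→d5:-→d6:-→d7:-→d8:-→d9:-→d10:-→d11:-→d12:H0→d13:-  best=H0
  del 215.80.0.0/12 (clear depth 12)

== LOOKUPS ==
["no-route","H0","H3","H3","H0"]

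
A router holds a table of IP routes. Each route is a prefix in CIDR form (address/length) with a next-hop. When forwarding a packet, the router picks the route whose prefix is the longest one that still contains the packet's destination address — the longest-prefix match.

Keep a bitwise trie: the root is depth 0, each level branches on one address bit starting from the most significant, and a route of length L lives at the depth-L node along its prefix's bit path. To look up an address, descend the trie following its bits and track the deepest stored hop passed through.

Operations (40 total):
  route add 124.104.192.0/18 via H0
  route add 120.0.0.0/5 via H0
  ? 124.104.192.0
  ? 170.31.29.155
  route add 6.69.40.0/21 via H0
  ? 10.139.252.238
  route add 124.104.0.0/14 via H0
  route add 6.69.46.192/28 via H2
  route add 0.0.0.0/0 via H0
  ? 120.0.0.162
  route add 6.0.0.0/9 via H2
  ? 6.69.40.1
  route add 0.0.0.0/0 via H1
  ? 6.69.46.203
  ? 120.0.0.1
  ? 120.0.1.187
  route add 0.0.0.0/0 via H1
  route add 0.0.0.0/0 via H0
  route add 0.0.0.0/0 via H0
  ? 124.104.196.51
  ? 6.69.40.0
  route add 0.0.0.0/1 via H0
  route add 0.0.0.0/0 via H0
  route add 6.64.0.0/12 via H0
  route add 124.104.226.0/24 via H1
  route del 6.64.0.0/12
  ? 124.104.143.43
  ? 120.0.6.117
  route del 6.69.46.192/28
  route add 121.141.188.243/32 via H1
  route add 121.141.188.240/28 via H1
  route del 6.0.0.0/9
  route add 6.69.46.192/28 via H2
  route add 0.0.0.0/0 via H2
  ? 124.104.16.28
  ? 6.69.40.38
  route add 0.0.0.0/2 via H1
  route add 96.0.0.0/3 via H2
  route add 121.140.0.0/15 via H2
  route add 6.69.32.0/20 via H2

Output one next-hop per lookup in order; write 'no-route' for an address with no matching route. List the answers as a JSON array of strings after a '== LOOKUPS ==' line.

Trace:
  + 124.104.192.0/18 (H0) depth=18
  + 120.0.0.0/5 (H0) depth=5
  Q 124.104.192.0: descend 011111000110100011 ; hops seen [H0,H0] ; pick H0
  Q 170.31.29.155: descend ε ; hops seen [∅] ; pick no-route
  + 6.69.40.0/21 (H0) depth=21
  Q 10.139.252.238: descend 0000 ; hops seen [∅] ; pick no-route
  + 124.104.0.0/14 (H0) depth=14
  + 6.69.46.192/28 (H2) depth=28
  + 0.0.0.0/0 (H0) depth=0
  Q 120.0.0.162: descend 01111 ; hops seen [H0,H0] ; pick H0
  + 6.0.0.0/9 (H2) depth=9
  Q 6.69.40.1: descend 000001100100010100101 ; hops seen [H0,H2,H0] ; pick H0
  + 0.0.0.0/0 (H1) depth=0
  Q 6.69.46.203: descend 0000011001000101001011101100 ; hops seen [H1,H2,H0,H2] ; pick H2
  Q 120.0.0.1: descend 01111 ; hops seen [H1,H0] ; pick H0
  Q 120.0.1.187: descend 01111 ; hops seen [H1,H0] ; pick H0
  + 0.0.0.0/0 (H1) depth=0
  + 0.0.0.0/0 (H0) depth=0
  + 0.0.0.0/0 (H0) depth=0
  Q 124.104.196.51: descend 011111000110100011 ; hops seen [H0,H0,H0,H0] ; pick H0
  Q 6.69.40.0: descend 000001100100010100101 ; hops seen [H0,H2,H0] ; pick H0
  + 0.0.0.0/1 (H0) depth=1
  + 0.0.0.0/0 (H0) depth=0
  + 6.64.0.0/12 (H0) depth=12
  + 124.104.226.0/24 (H1) depth=24
  del 6.64.0.0/12 (clear depth 12)
  Q 124.104.143.43: descend 01111100011010001 ; hops seen [H0,H0,H0,H0] ; pick H0
  Q 120.0.6.117: descend 01111 ; hops seen [H0,H0,H0] ; pick H0
  del 6.69.46.192/28 (clear depth 28)
  + 121.141.188.243/32 (H1) depth=32
  + 121.141.188.240/28 (H1) depth=28
  del 6.0.0.0/9 (clear depth 9)
  + 6.69.46.192/28 (H2) depth=28
  + 0.0.0.0/0 (H2) depth=0
  Q 124.104.16.28: descend 0111110001101000 ; hops seen [H2,H0,H0,H0] ; pick H0
  Q 6.69.40.38: descend 000001100100010100101 ; hops seen [H2,H0,H0] ; pick H0
  + 0.0.0.0/2 (H1) depth=2
  + 96.0.0.0/3 (H2) depth=3
  + 121.140.0.0/15 (H2) depth=15
  + 6.69.32.0/20 (H2) depth=20

== LOOKUPS ==
["H0","no-route","no-route","H0","H0","H2","H0","H0","H0","H0","H0","H0","H0","H0"]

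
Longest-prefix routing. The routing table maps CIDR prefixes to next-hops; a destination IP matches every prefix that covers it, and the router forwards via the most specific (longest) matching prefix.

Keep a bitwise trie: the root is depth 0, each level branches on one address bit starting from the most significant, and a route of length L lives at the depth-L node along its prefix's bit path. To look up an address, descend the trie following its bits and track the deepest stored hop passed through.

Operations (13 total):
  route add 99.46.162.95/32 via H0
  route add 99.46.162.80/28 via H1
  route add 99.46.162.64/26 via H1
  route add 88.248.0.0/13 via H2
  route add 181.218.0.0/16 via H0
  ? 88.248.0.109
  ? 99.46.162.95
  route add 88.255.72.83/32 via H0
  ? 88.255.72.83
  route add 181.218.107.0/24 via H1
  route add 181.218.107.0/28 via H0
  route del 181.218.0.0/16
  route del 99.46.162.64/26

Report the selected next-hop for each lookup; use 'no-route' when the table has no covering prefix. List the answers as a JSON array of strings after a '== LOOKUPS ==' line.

Trace:
  add 99.46.162.95/32 -> H0 at depth 32
  add 99.46.162.80/28 -> H1 at depth 28
  add 99.46.162.64/26 -> H1 at depth 26
  add 88.248.0.0/13 -> H2 at depth 13
  add 181.218.0.0/16 -> H0 at depth 16
  lookup 88.248.0.109: bits 0101100011111 walk d0:-→d1:-→d2:-→d3:-→d4:-→d5:-→d6:-→d7:-→d8:-→d9:-→d10:-→d11:-→d12:-→d13:H2 -> H2
  lookup 99.46.162.95: bits 01100011001011101010001001011111 walk d0:-→d1:-→d2:-→d3:-→d4:-→d5:-→d6:-→d7:-→d8:-→d9:-→d10:-→d11:-→d12:-→d13:-→d14:-→d15:-→d16:-→d17:-→d18:-→d19:-→d20:-→d21:-→d22:-→d23:-→d24:-→d25:-→d26:H1→d27:-→d28:H1→d29:-→d30:-→d31:-→d32:H0 -> H0
  add 88.255.72.83/32 -> H0 at depth 32
  lookup 88.255.72.83: bits 01011000111111110100100001010011 walk d0:-→d1:-→d2:-→d3:-→d4:-→d5:-→d6:-→d7:-→d8:-→d9:-→d10:-→d11:-→d12:-→d13:H2→d14:-→d15:-→d16:-→d17:-→d18:-→d19:-→d20:-→d21:-→d22:-→d23:-→d24:-→d25:-→d26:-→d27:-→d28:-→d29:-→d30:-→d31:-→d32:H0 -> H0
  add 181.218.107.0/24 -> H1 at depth 24
  add 181.218.107.0/28 -> H0 at depth 28
  del 181.218.0.0/16 (clear depth 16)
  del 99.46.162.64/26 (clear depth 26)

== LOOKUPS ==
["H2","H0","H0"]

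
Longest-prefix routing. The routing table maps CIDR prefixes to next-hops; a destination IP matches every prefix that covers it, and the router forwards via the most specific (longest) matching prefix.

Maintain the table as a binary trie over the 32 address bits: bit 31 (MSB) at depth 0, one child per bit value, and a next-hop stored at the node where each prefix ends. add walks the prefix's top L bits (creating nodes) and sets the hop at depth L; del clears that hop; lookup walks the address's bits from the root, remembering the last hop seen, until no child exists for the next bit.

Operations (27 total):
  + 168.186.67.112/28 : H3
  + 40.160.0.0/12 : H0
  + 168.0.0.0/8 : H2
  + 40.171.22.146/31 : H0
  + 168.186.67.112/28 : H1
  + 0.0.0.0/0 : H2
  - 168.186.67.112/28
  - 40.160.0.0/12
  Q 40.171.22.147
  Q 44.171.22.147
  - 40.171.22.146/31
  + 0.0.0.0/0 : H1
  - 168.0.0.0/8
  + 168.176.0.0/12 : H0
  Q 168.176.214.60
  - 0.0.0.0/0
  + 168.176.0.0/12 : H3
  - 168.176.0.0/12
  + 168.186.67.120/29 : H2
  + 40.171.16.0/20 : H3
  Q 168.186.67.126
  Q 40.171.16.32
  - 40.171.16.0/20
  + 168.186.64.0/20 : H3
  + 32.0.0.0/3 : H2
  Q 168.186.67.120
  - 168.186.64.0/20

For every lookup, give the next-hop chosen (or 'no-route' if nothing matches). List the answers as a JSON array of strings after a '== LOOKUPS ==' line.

Process each operation:
  add 168.186.67.112/28 -> H3 at depth 28
  add 40.160.0.0/12 -> H0 at depth 12
  add 168.0.0.0/8 -> H2 at depth 8
  add 40.171.22.146/31 -> H0 at depth 31
  add 168.186.67.112/28 -> H1 at depth 28
  add 0.0.0.0/0 -> H2 at depth 0
  del 168.186.67.112/28 (clear depth 28)
  del 40.160.0.0/12 (clear depth 12)
  Q 40.171.22.147: descend 0010100010101011000101101001001 ; hops seen [H2,H0] ; pick H0
  Q 44.171.22.147: descend 00101 ; hops seen [H2] ; pick H2
  del 40.171.22.146/31 (clear depth 31)
  add 0.0.0.0/0 -> H1 at depth 0
  del 168.0.0.0/8 (clear depth 8)
  add 168.176.0.0/12 -> H0 at depth 12
  Q 168.176.214.60: descend 101010001011 ; hops seen [H1,H0] ; pick H0
  del 0.0.0.0/0 (clear depth 0)
  add 168.176.0.0/12 -> H3 at depth 12
  del 168.176.0.0/12 (clear depth 12)
  add 168.186.67.120/29 -> H2 at depth 29
  add 40.171.16.0/20 -> H3 at depth 20
  Q 168.186.67.126: descend 10101000101110100100001101111 ; hops seen [H2] ; pick H2
  Q 40.171.16.32: descend 001010001010101100010 ; hops seen [H3] ; pick H3
  del 40.171.16.0/20 (clear depth 20)
  add 168.186.64.0/20 -> H3 at depth 20
  add 32.0.0.0/3 -> H2 at depth 3
  Q 168.186.67.120: descend 10101000101110100100001101111 ; hops seen [H3,H2] ; pick H2
  del 168.186.64.0/20 (clear depth 20)

== LOOKUPS ==
["H0","H2","H0","H2","H3","H2"]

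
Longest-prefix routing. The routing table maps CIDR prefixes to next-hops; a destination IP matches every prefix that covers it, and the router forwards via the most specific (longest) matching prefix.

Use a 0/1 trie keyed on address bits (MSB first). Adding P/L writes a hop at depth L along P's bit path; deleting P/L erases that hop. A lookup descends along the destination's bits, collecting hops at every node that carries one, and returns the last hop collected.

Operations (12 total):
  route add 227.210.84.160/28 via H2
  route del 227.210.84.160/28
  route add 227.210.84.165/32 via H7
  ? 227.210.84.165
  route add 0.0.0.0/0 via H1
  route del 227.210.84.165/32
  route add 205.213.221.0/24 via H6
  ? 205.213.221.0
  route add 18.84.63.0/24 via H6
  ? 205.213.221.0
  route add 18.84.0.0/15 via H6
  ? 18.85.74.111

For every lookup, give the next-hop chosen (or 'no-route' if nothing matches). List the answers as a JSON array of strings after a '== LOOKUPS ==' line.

Process each operation:
  add 227.210.84.160/28 -> H2 at depth 28
  del 227.210.84.160/28 (clear depth 28)
  add 227.210.84.165/32 -> H7 at depth 32
  Q 227.210.84.165: descend 11100011110100100101010010100101 ; hops seen [H7] ; pick H7
  add 0.0.0.0/0 -> H1 at depth 0
  del 227.210.84.165/32 (clear depth 32)
  add 205.213.221.0/24 -> H6 at depth 24
  Q 205.213.221.0: descend 110011011101010111011101 ; hops seen [H1,H6] ; pick H6
  add 18.84.63.0/24 -> H6 at depth 24
  Q 205.213.221.0: descend 110011011101010111011101 ; hops seen [H1,H6] ; pick H6
  add 18.84.0.0/15 -> H6 at depth 15
  Q 18.85.74.111: descend 000100100101010 ; hops seen [H1,H6] ; pick H6

== LOOKUPS ==
["H7","H6","H6","H6"]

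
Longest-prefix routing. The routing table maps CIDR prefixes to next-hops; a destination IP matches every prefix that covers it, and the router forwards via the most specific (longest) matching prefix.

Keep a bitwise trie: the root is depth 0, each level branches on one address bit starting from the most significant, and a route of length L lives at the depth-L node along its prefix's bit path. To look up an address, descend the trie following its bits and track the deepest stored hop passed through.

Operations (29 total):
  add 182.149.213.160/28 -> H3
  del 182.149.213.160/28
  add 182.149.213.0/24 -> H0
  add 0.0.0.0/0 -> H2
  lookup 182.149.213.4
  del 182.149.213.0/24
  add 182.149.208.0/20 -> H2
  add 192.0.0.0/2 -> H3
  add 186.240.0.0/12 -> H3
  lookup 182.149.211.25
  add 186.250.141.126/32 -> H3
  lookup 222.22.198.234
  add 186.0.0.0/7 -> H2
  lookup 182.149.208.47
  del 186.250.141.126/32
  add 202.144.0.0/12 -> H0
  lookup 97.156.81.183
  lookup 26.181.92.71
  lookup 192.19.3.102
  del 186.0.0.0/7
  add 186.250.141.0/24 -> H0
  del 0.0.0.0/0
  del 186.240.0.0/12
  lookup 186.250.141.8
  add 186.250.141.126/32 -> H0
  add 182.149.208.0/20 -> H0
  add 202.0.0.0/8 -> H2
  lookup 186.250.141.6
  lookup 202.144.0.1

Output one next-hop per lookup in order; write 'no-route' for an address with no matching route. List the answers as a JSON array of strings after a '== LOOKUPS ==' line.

Process each operation:
  + 182.149.213.160/28 (H3) depth=28
  - 182.149.213.160/28 clear@28
  + 182.149.213.0/24 (H0) depth=24
  + 0.0.0.0/0 (H2) depth=0
  lookup 182.149.213.4: bits 101101101001010111010101 walk d0:H2→d1:-→d2:-→d3:-→d4:-→d5:-→d6:-→d7:-→d8:-→d9:-→d10:-→d11:-→d12:-→d13:-→d14:-→d15:-→d16:-→d17:-→d18:-→d19:-→d20:-→d21:-→d22:-→d23:-→d24:H0 -> H0
  - 182.149.213.0/24 clear@24
  + 182.149.208.0/20 (H2) depth=20
  + 192.0.0.0/2 (H3) depth=2
  + 186.240.0.0/12 (H3) depth=12
  lookup 182.149.211.25: bits 101101101001010111010 walk d0:H2→d1:-→d2:-→d3:-→d4:-→d5:-→d6:-→d7:-→d8:-→d9:-→d10:-→d11:-→d12:-→d13:-→d14:-→d15:-→d16:-→d17:-→d18:-→d19:-→d20:H2→d21:- -> H2
  + 186.250.141.126/32 (H3) depth=32
  lookup 222.22.198.234: bits 11 walk d0:H2→d1:-→d2:H3 -> H3
  + 186.0.0.0/7 (H2) depth=7
  lookup 182.149.208.47: bits 101101101001010111010 walk d0:H2→d1:-→d2:-→d3:-→d4:-→d5:-→d6:-→d7:-→d8:-→d9:-→d10:-→d11:-→d12:-→d13:-→d14:-→d15:-→d16:-→d17:-→d18:-→d19:-→d20:H2→d21:- -> H2
  - 186.250.141.126/32 clear@32
  + 202.144.0.0/12 (H0) depth=12
  lookup 97.156.81.183: bits ε walk d0:H2 -> H2
  lookup 26.181.92.71: bits ε walk d0:H2 -> H2
  lookup 192.19.3.102: bits 1100 walk d0:H2→d1:-→d2:H3→d3:-→d4:- -> H3
  - 186.0.0.0/7 clear@7
  + 186.250.141.0/24 (H0) depth=24
  - 0.0.0.0/0 clear@0
  - 186.240.0.0/12 clear@12
  lookup 186.250.141.8: bits 1011101011111010100011010 walk d0:-→d1:-→d2:-→d3:-→d4:-→d5:-→d6:-→d7:-→d8:-→d9:-→d10:-→d11:-→d12:-→d13:-→d14:-→d15:-→d16:-→d17:-→d18:-→d19:-→d20:-→d21:-→d22:-→d23:-→d24:H0→d25:- -> H0
  + 186.250.141.126/32 (H0) depth=32
  + 182.149.208.0/20 (H0) depth=20
  + 202.0.0.0/8 (H2) depth=8
  lookup 186.250.141.6: bits 1011101011111010100011010 walk d0:-→d1:-→d2:-→d3:-→d4:-→d5:-→d6:-→d7:-→d8:-→d9:-→d10:-→d11:-→d12:-→d13:-→d14:-→d15:-→d16:-→d17:-→d18:-→d19:-→d20:-→d21:-→d22:-→d23:-→d24:H0→d25:- -> H0
  lookup 202.144.0.1: bits 110010101001 walk d0:-→d1:-→d2:H3→d3:-→d4:-→d5:-→d6:-→d7:-→d8:H2→d9:-→d10:-→d11:-→d12:H0 -> H0

== LOOKUPS ==
["H0","H2","H3","H2","H2","H2","H3","H0","H0","H0"]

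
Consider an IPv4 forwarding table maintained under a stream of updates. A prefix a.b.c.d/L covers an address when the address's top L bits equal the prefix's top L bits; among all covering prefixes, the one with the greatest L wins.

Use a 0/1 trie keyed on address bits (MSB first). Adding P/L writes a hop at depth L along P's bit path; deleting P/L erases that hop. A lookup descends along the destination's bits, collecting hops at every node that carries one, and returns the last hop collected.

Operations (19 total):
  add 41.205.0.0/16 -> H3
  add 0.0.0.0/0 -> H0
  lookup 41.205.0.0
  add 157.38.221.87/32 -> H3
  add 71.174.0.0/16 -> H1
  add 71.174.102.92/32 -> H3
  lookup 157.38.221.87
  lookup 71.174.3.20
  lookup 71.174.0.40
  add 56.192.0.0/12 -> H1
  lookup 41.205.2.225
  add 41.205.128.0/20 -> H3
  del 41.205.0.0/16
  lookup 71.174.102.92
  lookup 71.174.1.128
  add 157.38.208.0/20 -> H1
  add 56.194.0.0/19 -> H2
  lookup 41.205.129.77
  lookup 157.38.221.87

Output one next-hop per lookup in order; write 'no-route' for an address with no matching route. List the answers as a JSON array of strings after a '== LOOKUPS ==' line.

Trace:
  + 41.205.0.0/16 (H3) depth=16
  + 0.0.0.0/0 (H0) depth=0
  ? 41.205.0.0  path d0:H0→d1:-→d2:-→d3:-→d4:-→d5:-→d6:-→d7:-→d8:-→d9:-→d10:-→d11:-→d12:-→d13:-→d14:-→d15:-→d16:H3  best=H3
  + 157.38.221.87/32 (H3) depth=32
  + 71.174.0.0/16 (H1) depth=16
  + 71.174.102.92/32 (H3) depth=32
  ? 157.38.221.87  path d0:H0→d1:-→d2:-→d3:-→d4:-→d5:-→d6:-→d7:-→d8:-→d9:-→d10:-→d11:-→d12:-→d13:-→d14:-→d15:-→d16:-→d17:-→d18:-→d19:-→d20:-→d21:-→d22:-→d23:-→d24:-→d25:-→d26:-→d27:-→d28:-→d29:-→d30:-→d31:-→d32:H3  best=H3
  ? 71.174.3.20  path d0:H0→d1:-→d2:-→d3:-→d4:-→d5:-→d6:-→d7:-→d8:-→d9:-→d10:-→d11:-→d12:-→d13:-→d14:-→d15:-→d16:H1→d17:-  best=H1
  ? 71.174.0.40  path d0:H0→d1:-→d2:-→d3:-→d4:-→d5:-→d6:-→d7:-→d8:-→d9:-→d10:-→d11:-→d12:-→d13:-→d14:-→d15:-→d16:H1→d17:-  best=H1
  + 56.192.0.0/12 (H1) depth=12
  ? 41.205.2.225  path d0:H0→d1:-→d2:-→d3:-→d4:-→d5:-→d6:-→d7:-→d8:-→d9:-→d10:-→d11:-→d12:-→d13:-→d14:-→d15:-→d16:H3  best=H3
  + 41.205.128.0/20 (H3) depth=20
  del 41.205.0.0/16 (clear depth 16)
  ? 71.174.102.92  path d0:H0→d1:-→d2:-→d3:-→d4:-→d5:-→d6:-→d7:-→d8:-→d9:-→d10:-→d11:-→d12:-→d13:-→d14:-→d15:-→d16:H1→d17:-→d18:-→d19:-→d20:-→d21:-→d22:-→d23:-→d24:-→d25:-→d26:-→d27:-→d28:-→d29:-→d30:-→d31:-→d32:H3  best=H3
  ? 71.174.1.128  path d0:H0→d1:-→d2:-→d3:-→d4:-→d5:-→d6:-→d7:-→d8:-→d9:-→d10:-→d11:-→d12:-→d13:-→d14:-→d15:-→d16:H1→d17:-  best=H1
  + 157.38.208.0/20 (H1) depth=20
  + 56.194.0.0/19 (H2) depth=19
  ? 41.205.129.77  path d0:H0→d1:-→d2:-→d3:-→d4:-→d5:-→d6:-→d7:-→d8:-→d9:-→d10:-→d11:-→d12:-→d13:-→d14:-→d15:-→d16:-→d17:-→d18:-→d19:-→d20:H3  best=H3
  ? 157.38.221.87  path d0:H0→d1:-→d2:-→d3:-→d4:-→d5:-→d6:-→d7:-→d8:-→d9:-→d10:-→d11:-→d12:-→d13:-→d14:-→d15:-→d16:-→d17:-→d18:-→d19:-→d20:H1→d21:-→d22:-→d23:-→d24:-→d25:-→d26:-→d27:-→d28:-→d29:-→d30:-→d31:-→d32:H3  best=H3

== LOOKUPS ==
["H3","H3","H1","H1","H3","H3","H1","H3","H3"]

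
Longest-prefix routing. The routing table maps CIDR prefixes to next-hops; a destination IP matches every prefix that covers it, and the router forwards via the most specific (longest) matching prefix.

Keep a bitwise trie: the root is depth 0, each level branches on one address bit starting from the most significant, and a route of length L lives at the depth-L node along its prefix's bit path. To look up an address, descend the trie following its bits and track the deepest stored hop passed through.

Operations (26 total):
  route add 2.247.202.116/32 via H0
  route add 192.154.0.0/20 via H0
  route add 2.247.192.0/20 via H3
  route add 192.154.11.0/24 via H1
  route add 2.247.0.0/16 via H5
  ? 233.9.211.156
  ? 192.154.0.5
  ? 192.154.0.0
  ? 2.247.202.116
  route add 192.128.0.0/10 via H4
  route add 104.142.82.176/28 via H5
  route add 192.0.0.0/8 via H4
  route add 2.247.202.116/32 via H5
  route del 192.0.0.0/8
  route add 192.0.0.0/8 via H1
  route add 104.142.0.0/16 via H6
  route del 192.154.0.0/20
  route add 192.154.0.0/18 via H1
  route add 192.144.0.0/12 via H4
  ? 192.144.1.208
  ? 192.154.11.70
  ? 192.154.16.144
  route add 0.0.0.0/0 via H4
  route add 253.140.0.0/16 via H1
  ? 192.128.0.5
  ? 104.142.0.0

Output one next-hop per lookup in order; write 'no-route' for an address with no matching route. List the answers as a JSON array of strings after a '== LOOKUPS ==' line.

Apply in order:
  add 2.247.202.116/32 -> H0 at depth 32
  add 192.154.0.0/20 -> H0 at depth 20
  add 2.247.192.0/20 -> H3 at depth 20
  add 192.154.11.0/24 -> H1 at depth 24
  add 2.247.0.0/16 -> H5 at depth 16
  lookup 233.9.211.156: bits 11 walk d0:-→d1:-→d2:- -> no-route
  lookup 192.154.0.5: bits 11000000100110100000 walk d0:-→d1:-→d2:-→d3:-→d4:-→d5:-→d6:-→d7:-→d8:-→d9:-→d10:-→d11:-→d12:-→d13:-→d14:-→d15:-→d16:-→d17:-→d18:-→d19:-→d20:H0 -> H0
  lookup 192.154.0.0: bits 11000000100110100000 walk d0:-→d1:-→d2:-→d3:-→d4:-→d5:-→d6:-→d7:-→d8:-→d9:-→d10:-→d11:-→d12:-→d13:-→d14:-→d15:-→d16:-→d17:-→d18:-→d19:-→d20:H0 -> H0
  lookup 2.247.202.116: bits 00000010111101111100101001110100 walk d0:-→d1:-→d2:-→d3:-→d4:-→d5:-→d6:-→d7:-→d8:-→d9:-→d10:-→d11:-→d12:-→d13:-→d14:-→d15:-→d16:H5→d17:-→d18:-→d19:-→d20:H3→d21:-→d22:-→d23:-→d24:-→d25:-→d26:-→d27:-→d28:-→d29:-→d30:-→d31:-→d32:H0 -> H0
  add 192.128.0.0/10 -> H4 at depth 10
  add 104.142.82.176/28 -> H5 at depth 28
  add 192.0.0.0/8 -> H4 at depth 8
  add 2.247.202.116/32 -> H5 at depth 32
  - 192.0.0.0/8 clear@8
  add 192.0.0.0/8 -> H1 at depth 8
  add 104.142.0.0/16 -> H6 at depth 16
  - 192.154.0.0/20 clear@20
  add 192.154.0.0/18 -> H1 at depth 18
  add 192.144.0.0/12 -> H4 at depth 12
  lookup 192.144.1.208: bits 110000001001 walk d0:-→d1:-→d2:-→d3:-→d4:-→d5:-→d6:-→d7:-→d8:H1→d9:-→d10:H4→d11:-→d12:H4 -> H4
  lookup 192.154.11.70: bits 110000001001101000001011 walk d0:-→d1:-→d2:-→d3:-→d4:-→d5:-→d6:-→d7:-→d8:H1→d9:-→d10:H4→d11:-→d12:H4→d13:-→d14:-→d15:-→d16:-→d17:-→d18:H1→d19:-→d20:-→d21:-→d22:-→d23:-→d24:H1 -> H1
  lookup 192.154.16.144: bits 1100000010011010000 walk d0:-→d1:-→d2:-→d3:-→d4:-→d5:-→d6:-→d7:-→d8:H1→d9:-→d10:H4→d11:-→d12:H4→d13:-→d14:-→d15:-→d16:-→d17:-→d18:H1→d19:- -> H1
  add 0.0.0.0/0 -> H4 at depth 0
  add 253.140.0.0/16 -> H1 at depth 16
  lookup 192.128.0.5: bits 11000000100 walk d0:H4→d1:-→d2:-→d3:-→d4:-→d5:-→d6:-→d7:-→d8:H1→d9:-→d10:H4→d11:- -> H4
  lookup 104.142.0.0: bits 01101000100011100 walk d0:H4→d1:-→d2:-→d3:-→d4:-→d5:-→d6:-→d7:-→d8:-→d9:-→d10:-→d11:-→d12:-→d13:-→d14:-→d15:-→d16:H6→d17:- -> H6

== LOOKUPS ==
["no-route","H0","H0","H0","H4","H1","H1","H4","H6"]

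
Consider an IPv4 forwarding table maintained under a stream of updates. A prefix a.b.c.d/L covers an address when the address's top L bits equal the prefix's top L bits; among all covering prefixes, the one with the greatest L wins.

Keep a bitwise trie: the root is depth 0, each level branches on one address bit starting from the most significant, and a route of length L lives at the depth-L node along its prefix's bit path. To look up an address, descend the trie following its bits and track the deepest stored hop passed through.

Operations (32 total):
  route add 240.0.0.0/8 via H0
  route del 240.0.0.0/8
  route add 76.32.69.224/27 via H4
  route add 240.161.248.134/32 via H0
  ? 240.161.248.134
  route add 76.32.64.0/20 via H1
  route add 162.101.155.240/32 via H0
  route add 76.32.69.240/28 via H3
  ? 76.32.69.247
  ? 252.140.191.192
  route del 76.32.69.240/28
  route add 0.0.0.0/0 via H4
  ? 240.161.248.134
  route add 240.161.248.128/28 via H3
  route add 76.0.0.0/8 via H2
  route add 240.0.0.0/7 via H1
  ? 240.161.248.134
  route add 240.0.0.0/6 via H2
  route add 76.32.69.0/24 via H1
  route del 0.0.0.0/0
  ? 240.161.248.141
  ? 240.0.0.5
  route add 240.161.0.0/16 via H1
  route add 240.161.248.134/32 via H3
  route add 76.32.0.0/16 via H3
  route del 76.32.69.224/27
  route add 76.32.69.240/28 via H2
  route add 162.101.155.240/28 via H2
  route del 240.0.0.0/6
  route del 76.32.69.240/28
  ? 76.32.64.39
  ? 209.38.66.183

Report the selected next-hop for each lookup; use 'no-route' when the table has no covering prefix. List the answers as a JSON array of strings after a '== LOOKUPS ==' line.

Trace:
  + 240.0.0.0/8 (H0) depth=8
  - 240.0.0.0/8 clear@8
  + 76.32.69.224/27 (H4) depth=27
  + 240.161.248.134/32 (H0) depth=32
  ? 240.161.248.134  path d0:-→d1:-→d2:-→d3:-→d4:-→d5:-→d6:-→d7:-→d8:-→d9:-→d10:-→d11:-→d12:-→d13:-→d14:-→d15:-→d16:-→d17:-→d18:-→d19:-→d20:-→d21:-→d22:-→d23:-→d24:-→d25:-→d26:-→d27:-→d28:-→d29:-→d30:-→d31:-→d32:H0  best=H0
  + 76.32.64.0/20 (H1) depth=20
  + 162.101.155.240/32 (H0) depth=32
  + 76.32.69.240/28 (H3) depth=28
  ? 76.32.69.247  path d0:-→d1:-→d2:-→d3:-→d4:-→d5:-→d6:-→d7:-→d8:-→d9:-→d10:-→d11:-→d12:-→d13:-→d14:-→d15:-→d16:-→d17:-→d18:-→d19:-→d20:H1→d21:-→d22:-→d23:-→d24:-→d25:-→d26:-→d27:H4→d28:H3  best=H3
  ? 252.140.191.192  path d0:-→d1:-→d2:-→d3:-→d4:-  best=no-route
  - 76.32.69.240/28 clear@28
  + 0.0.0.0/0 (H4) depth=0
  ? 240.161.248.134  path d0:H4→d1:-→d2:-→d3:-→d4:-→d5:-→d6:-→d7:-→d8:-→d9:-→d10:-→d11:-→d12:-→d13:-→d14:-→d15:-→d16:-→d17:-→d18:-→d19:-→d20:-→d21:-→d22:-→d23:-→d24:-→d25:-→d26:-→d27:-→d28:-→d29:-→d30:-→d31:-→d32:H0  best=H0
  + 240.161.248.128/28 (H3) depth=28
  + 76.0.0.0/8 (H2) depth=8
  + 240.0.0.0/7 (H1) depth=7
  ? 240.161.248.134  path d0:H4→d1:-→d2:-→d3:-→d4:-→d5:-→d6:-→d7:H1→d8:-→d9:-→d10:-→d11:-→d12:-→d13:-→d14:-→d15:-→d16:-→d17:-→d18:-→d19:-→d20:-→d21:-→d22:-→d23:-→d24:-→d25:-→d26:-→d27:-→d28:H3→d29:-→d30:-→d31:-→d32:H0  best=H0
  + 240.0.0.0/6 (H2) depth=6
  + 76.32.69.0/24 (H1) depth=24
  - 0.0.0.0/0 clear@0
  ? 240.161.248.141  path d0:-→d1:-→d2:-→d3:-→d4:-→d5:-→d6:H2→d7:H1→d8:-→d9:-→d10:-→d11:-→d12:-→d13:-→d14:-→d15:-→d16:-→d17:-→d18:-→d19:-→d20:-→d21:-→d22:-→d23:-→d24:-→d25:-→d26:-→d27:-→d28:H3  best=H3
  ? 240.0.0.5  path d0:-→d1:-→d2:-→d3:-→d4:-→d5:-→d6:H2→d7:H1→d8:-  best=H1
  + 240.161.0.0/16 (H1) depth=16
  + 240.161.248.134/32 (H3) depth=32
  + 76.32.0.0/16 (H3) depth=16
  - 76.32.69.224/27 clear@27
  + 76.32.69.240/28 (H2) depth=28
  + 162.101.155.240/28 (H2) depth=28
  - 240.0.0.0/6 clear@6
  - 76.32.69.240/28 clear@28
  ? 76.32.64.39  path d0:-→d1:-→d2:-→d3:-→d4:-→d5:-→d6:-→d7:-→d8:H2→d9:-→d10:-→d11:-→d12:-→d13:-→d14:-→d15:-→d16:H3→d17:-→d18:-→d19:-→d20:H1→d21:-  best=H1
  ? 209.38.66.183  path d0:-→d1:-→d2:-  best=no-route

== LOOKUPS ==
["H0","H3","no-route","H0","H0","H3","H1","H1","no-route"]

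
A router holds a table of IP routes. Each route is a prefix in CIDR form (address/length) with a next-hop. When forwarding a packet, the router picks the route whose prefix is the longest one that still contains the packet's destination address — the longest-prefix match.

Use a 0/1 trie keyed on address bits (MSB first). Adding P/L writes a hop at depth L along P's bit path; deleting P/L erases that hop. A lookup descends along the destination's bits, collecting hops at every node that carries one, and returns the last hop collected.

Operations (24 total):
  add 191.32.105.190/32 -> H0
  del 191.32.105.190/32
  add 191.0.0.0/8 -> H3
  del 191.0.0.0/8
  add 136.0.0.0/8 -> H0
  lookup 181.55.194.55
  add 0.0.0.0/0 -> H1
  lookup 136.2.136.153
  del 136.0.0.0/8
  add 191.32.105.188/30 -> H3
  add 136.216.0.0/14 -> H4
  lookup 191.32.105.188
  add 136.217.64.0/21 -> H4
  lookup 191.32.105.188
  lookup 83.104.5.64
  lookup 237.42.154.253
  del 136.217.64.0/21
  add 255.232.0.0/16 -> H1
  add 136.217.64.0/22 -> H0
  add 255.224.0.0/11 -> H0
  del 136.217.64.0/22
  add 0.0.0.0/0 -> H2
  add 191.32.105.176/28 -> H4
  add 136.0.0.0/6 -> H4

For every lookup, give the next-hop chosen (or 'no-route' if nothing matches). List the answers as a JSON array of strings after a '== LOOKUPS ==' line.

Trace:
  add 191.32.105.190/32 -> H0 at depth 32
  del 191.32.105.190/32 (clear depth 32)
  add 191.0.0.0/8 -> H3 at depth 8
  del 191.0.0.0/8 (clear depth 8)
  add 136.0.0.0/8 -> H0 at depth 8
  ? 181.55.194.55  path d0:-→d1:-→d2:-→d3:-→d4:-  best=no-route
  add 0.0.0.0/0 -> H1 at depth 0
  ? 136.2.136.153  path d0:H1→d1:-→d2:-→d3:-→d4:-→d5:-→d6:-→d7:-→d8:H0  best=H0
  del 136.0.0.0/8 (clear depth 8)
  add 191.32.105.188/30 -> H3 at depth 30
  add 136.216.0.0/14 -> H4 at depth 14
  ? 191.32.105.188  path d0:H1→d1:-→d2:-→d3:-→d4:-→d5:-→d6:-→d7:-→d8:-→d9:-→d10:-→d11:-→d12:-→d13:-→d14:-→d15:-→d16:-→d17:-→d18:-→d19:-→d20:-→d21:-→d22:-→d23:-→d24:-→d25:-→d26:-→d27:-→d28:-→d29:-→d30:H3  best=H3
  add 136.217.64.0/21 -> H4 at depth 21
  ? 191.32.105.188  path d0:H1→d1:-→d2:-→d3:-→d4:-→d5:-→d6:-→d7:-→d8:-→d9:-→d10:-→d11:-→d12:-→d13:-→d14:-→d15:-→d16:-→d17:-→d18:-→d19:-→d20:-→d21:-→d22:-→d23:-→d24:-→d25:-→d26:-→d27:-→d28:-→d29:-→d30:H3  best=H3
  ? 83.104.5.64  path d0:H1  best=H1
  ? 237.42.154.253  path d0:H1→d1:-  best=H1
  del 136.217.64.0/21 (clear depth 21)
  add 255.232.0.0/16 -> H1 at depth 16
  add 136.217.64.0/22 -> H0 at depth 22
  add 255.224.0.0/11 -> H0 at depth 11
  del 136.217.64.0/22 (clear depth 22)
  add 0.0.0.0/0 -> H2 at depth 0
  add 191.32.105.176/28 -> H4 at depth 28
  add 136.0.0.0/6 -> H4 at depth 6

== LOOKUPS ==
["no-route","H0","H3","H3","H1","H1"]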